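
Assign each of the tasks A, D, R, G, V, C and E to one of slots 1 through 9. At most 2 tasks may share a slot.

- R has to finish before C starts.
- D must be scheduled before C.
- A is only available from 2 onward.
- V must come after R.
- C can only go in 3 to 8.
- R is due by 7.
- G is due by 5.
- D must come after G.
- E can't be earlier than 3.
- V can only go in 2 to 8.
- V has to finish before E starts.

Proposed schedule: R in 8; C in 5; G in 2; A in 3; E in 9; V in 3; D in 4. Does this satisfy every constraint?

D must be scheduled before C — holds.
D must come after G — holds.
A is only available from 2 onward — holds.
E can't be earlier than 3 — holds.
At most 2 tasks may share a slot — holds.
R has to finish before C starts — violated.
V must come after R — violated.
C can only go in 3 to 8 — holds.
G is due by 5 — holds.
R is due by 7 — violated.
V can only go in 2 to 8 — holds.
V has to finish before E starts — holds.

Invalid. R is due by 7.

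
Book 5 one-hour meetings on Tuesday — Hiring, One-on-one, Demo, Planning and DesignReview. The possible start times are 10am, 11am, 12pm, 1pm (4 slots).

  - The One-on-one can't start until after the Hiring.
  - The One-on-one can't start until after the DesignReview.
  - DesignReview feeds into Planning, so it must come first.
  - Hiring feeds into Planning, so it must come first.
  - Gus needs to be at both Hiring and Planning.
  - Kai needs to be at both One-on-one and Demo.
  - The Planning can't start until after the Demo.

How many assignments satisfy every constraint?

57

Splitting on Hiring: it can be 10am (27), 11am (21), 12pm (9). Listing each branch's schedules as (One-on-one, Demo, Planning, DesignReview):
Hiring=10am: (11am,10am,11am,10am) (11am,10am,12pm,10am) (11am,10am,1pm,10am) (11am,12pm,1pm,10am) (12pm,10am,11am,10am) (12pm,10am,12pm,10am) (12pm,10am,12pm,11am) (12pm,10am,1pm,10am) (12pm,10am,1pm,11am) (12pm,11am,12pm,10am) (12pm,11am,12pm,11am) (12pm,11am,1pm,10am) (12pm,11am,1pm,11am) (1pm,10am,11am,10am) (1pm,10am,12pm,10am) (1pm,10am,12pm,11am) (1pm,10am,1pm,10am) (1pm,10am,1pm,11am) (1pm,10am,1pm,12pm) (1pm,11am,12pm,10am) (1pm,11am,12pm,11am) (1pm,11am,1pm,10am) (1pm,11am,1pm,11am) (1pm,11am,1pm,12pm) (1pm,12pm,1pm,10am) (1pm,12pm,1pm,11am) (1pm,12pm,1pm,12pm) — 27.
Hiring=11am: (12pm,10am,12pm,10am) (12pm,10am,12pm,11am) (12pm,10am,1pm,10am) (12pm,10am,1pm,11am) (12pm,11am,12pm,10am) (12pm,11am,12pm,11am) (12pm,11am,1pm,10am) (12pm,11am,1pm,11am) (1pm,10am,12pm,10am) (1pm,10am,12pm,11am) (1pm,10am,1pm,10am) (1pm,10am,1pm,11am) (1pm,10am,1pm,12pm) (1pm,11am,12pm,10am) (1pm,11am,12pm,11am) (1pm,11am,1pm,10am) (1pm,11am,1pm,11am) (1pm,11am,1pm,12pm) (1pm,12pm,1pm,10am) (1pm,12pm,1pm,11am) (1pm,12pm,1pm,12pm) — 21.
Hiring=12pm: (1pm,10am,1pm,10am) (1pm,10am,1pm,11am) (1pm,10am,1pm,12pm) (1pm,11am,1pm,10am) (1pm,11am,1pm,11am) (1pm,11am,1pm,12pm) (1pm,12pm,1pm,10am) (1pm,12pm,1pm,11am) (1pm,12pm,1pm,12pm) — 9.
Summing: 27 + 21 + 9 = 57.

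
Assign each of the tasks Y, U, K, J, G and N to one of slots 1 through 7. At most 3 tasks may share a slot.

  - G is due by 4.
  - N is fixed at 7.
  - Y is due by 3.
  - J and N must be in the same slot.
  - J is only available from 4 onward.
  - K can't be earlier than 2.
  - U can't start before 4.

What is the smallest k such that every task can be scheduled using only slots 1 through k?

With at most 3 per slot and 6 tasks, at least 2 slots are needed.
N can't be placed before 7, so the schedule must run through at least slot 7.
7 works (last occupied slot: 7): for example G=1; K=2; J=7; Y=1; U=4; N=7.

7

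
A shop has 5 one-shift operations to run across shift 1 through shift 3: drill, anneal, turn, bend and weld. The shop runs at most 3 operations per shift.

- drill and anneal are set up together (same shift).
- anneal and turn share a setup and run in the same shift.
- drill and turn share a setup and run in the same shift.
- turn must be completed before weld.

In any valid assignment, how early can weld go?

shift 2

Precedence pushes weld to at least shift 2.
weld at shift 2 is achievable: bend -> shift 2; turn -> shift 1; drill -> shift 1; weld -> shift 2; anneal -> shift 1.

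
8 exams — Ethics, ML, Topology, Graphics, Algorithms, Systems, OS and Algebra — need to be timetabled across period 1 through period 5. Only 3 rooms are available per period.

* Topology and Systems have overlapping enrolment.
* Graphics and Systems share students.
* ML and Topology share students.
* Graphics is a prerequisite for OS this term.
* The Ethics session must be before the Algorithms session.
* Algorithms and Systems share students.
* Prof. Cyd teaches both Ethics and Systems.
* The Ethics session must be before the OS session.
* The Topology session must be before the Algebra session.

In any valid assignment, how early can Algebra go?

Precedence pushes Algebra to at least period 2.
Algebra at period 2 is achievable: Systems=period 3; Algorithms=period 2; ML=period 3; Topology=period 1; OS=period 2; Algebra=period 2; Ethics=period 1; Graphics=period 1.

period 2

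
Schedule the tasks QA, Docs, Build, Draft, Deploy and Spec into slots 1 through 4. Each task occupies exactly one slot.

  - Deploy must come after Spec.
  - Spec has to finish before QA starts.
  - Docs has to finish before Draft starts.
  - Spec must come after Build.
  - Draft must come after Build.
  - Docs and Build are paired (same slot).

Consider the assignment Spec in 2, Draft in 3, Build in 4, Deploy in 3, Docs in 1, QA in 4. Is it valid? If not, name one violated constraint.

No. Docs and Build are paired (same slot) is not satisfied.

Docs and Build are paired (same slot) — violated.
Draft must come after Build — violated.
Spec has to finish before QA starts — holds.
Docs has to finish before Draft starts — holds.
Deploy must come after Spec — holds.
Spec must come after Build — violated.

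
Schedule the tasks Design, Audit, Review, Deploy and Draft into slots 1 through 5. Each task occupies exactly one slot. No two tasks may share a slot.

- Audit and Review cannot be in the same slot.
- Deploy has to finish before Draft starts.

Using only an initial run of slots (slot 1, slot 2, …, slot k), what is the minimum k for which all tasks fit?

5 slots

The precedence chain requires at least 2 distinct slots.
With at most 1 per slot and 5 tasks, at least 5 slots are needed.
5 works (last occupied slot: 5): for example Draft in 2, Audit in 4, Design in 3, Review in 5, Deploy in 1.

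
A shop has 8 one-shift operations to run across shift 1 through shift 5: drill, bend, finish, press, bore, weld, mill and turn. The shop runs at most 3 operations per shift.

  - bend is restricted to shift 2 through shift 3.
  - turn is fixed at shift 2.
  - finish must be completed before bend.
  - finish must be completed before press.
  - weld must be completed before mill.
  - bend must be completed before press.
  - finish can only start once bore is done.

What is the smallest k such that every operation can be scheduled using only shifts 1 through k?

4

The precedence chain requires at least 4 distinct shifts.
With at most 3 per shift and 8 operations, at least 3 shifts are needed.
4 works (last occupied shift: shift 4): for example drill -> shift 1; finish -> shift 2; weld -> shift 1; mill -> shift 2; bore -> shift 1; press -> shift 4; bend -> shift 3; turn -> shift 2.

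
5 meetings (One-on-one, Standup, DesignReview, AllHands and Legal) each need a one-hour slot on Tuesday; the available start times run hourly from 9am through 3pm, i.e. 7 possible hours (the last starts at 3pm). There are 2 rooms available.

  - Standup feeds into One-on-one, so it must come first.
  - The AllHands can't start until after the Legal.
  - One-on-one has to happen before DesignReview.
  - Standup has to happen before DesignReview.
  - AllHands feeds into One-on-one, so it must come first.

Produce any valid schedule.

One-on-one in 11am; Legal in 9am; AllHands in 10am; Standup in 9am; DesignReview in 12pm

Checking: AllHands(10am) before One-on-one(11am); Standup(9am) before One-on-one(11am); One-on-one(11am) before DesignReview(12pm); Legal(9am) before AllHands(10am); Standup(9am) before DesignReview(12pm); max 2 per hour (cap 2).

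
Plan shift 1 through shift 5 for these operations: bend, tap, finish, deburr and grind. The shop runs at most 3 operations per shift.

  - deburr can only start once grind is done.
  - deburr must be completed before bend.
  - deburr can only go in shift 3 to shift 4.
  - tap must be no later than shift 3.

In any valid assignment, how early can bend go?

Precedence pushes bend to at least shift 4.
bend at shift 4 is achievable: deburr in shift 3; bend in shift 4; grind in shift 1; finish in shift 1; tap in shift 1.

shift 4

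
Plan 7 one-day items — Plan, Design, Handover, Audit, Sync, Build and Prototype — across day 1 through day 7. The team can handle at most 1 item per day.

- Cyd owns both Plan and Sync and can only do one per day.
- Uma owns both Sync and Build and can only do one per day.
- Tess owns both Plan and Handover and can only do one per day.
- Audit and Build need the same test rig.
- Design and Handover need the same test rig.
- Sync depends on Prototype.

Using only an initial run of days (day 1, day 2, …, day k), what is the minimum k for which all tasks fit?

The precedence chain requires at least 2 distinct days.
With at most 1 per day and 7 tasks, at least 7 days are needed.
7 works (last occupied day: day 7): for example Build in day 7; Handover in day 5; Sync in day 2; Prototype in day 1; Design in day 4; Audit in day 6; Plan in day 3.

7 days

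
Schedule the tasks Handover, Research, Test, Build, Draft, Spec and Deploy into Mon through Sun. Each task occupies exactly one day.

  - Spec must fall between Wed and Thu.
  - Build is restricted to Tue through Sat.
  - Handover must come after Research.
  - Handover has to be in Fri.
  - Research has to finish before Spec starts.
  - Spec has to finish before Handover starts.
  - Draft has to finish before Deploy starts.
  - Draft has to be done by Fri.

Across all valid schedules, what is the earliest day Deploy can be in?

Tue

Precedence pushes Deploy to at least Tue.
Deploy at Tue is achievable: Handover=Fri, Research=Mon, Build=Tue, Test=Mon, Draft=Mon, Spec=Wed, Deploy=Tue.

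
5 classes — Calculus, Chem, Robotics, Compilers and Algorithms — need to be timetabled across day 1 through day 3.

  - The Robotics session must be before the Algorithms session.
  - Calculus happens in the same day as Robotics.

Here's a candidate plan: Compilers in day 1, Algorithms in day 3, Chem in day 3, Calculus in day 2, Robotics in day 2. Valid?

The Robotics session must be before the Algorithms session — holds.
Calculus happens in the same day as Robotics — holds.

Yes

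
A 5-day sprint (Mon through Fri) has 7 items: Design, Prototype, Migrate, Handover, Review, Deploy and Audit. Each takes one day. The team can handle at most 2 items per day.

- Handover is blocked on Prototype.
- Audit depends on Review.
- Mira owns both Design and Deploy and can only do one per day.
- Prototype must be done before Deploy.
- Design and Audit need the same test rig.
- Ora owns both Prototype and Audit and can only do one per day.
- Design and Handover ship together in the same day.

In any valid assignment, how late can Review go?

Downstream work caps Review at Thu.
Review at Thu is achievable: Design=Tue, Review=Thu, Deploy=Wed, Migrate=Mon, Handover=Tue, Prototype=Mon, Audit=Fri.

Thu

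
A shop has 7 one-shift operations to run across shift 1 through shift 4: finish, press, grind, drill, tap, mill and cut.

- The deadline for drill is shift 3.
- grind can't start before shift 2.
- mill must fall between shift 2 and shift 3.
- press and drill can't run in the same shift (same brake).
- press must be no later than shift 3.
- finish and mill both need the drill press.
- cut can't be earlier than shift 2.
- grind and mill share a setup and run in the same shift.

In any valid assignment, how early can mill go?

shift 2

Mill is available from shift 2; mill's own window allows nothing later than shift 3.
mill at shift 2 is achievable: cut=shift 2, tap=shift 1, grind=shift 2, drill=shift 2, mill=shift 2, press=shift 1, finish=shift 1.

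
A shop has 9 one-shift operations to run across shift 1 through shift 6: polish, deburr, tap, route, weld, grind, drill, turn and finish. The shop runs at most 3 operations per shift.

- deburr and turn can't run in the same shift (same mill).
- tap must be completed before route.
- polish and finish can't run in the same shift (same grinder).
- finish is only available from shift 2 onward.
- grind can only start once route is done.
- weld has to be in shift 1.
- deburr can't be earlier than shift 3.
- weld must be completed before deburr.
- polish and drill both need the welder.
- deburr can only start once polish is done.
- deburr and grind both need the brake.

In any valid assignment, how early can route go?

shift 2

Precedence pushes route to at least shift 2; downstream work caps route at shift 5.
route at shift 2 is achievable: finish -> shift 2; grind -> shift 4; drill -> shift 2; tap -> shift 1; route -> shift 2; weld -> shift 1; turn -> shift 4; deburr -> shift 3; polish -> shift 1.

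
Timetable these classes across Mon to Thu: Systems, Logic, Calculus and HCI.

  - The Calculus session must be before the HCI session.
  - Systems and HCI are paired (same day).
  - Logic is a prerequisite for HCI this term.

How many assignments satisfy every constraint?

14

Splitting on Systems: it can be Tue (1), Wed (4), Thu (9). Listing each branch's schedules as (Logic, Calculus, HCI):
Systems=Tue: (Mon,Mon,Tue) — 1.
Systems=Wed: (Mon,Mon,Wed) (Mon,Tue,Wed) (Tue,Mon,Wed) (Tue,Tue,Wed) — 4.
Systems=Thu: (Mon,Mon,Thu) (Mon,Tue,Thu) (Mon,Wed,Thu) (Tue,Mon,Thu) (Tue,Tue,Thu) (Tue,Wed,Thu) (Wed,Mon,Thu) (Wed,Tue,Thu) (Wed,Wed,Thu) — 9.
Summing: 1 + 4 + 9 = 14.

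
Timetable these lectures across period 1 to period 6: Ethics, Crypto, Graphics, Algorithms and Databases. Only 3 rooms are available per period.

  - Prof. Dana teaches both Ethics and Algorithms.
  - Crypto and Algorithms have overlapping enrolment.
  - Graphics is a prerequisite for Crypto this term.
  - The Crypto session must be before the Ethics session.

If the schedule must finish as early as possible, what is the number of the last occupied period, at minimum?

The precedence chain requires at least 3 distinct periods.
With at most 3 per period and 5 lectures, at least 2 periods are needed.
3 works (last occupied period: period 3): for example Ethics in period 3; Algorithms in period 1; Databases in period 1; Crypto in period 2; Graphics in period 1.

3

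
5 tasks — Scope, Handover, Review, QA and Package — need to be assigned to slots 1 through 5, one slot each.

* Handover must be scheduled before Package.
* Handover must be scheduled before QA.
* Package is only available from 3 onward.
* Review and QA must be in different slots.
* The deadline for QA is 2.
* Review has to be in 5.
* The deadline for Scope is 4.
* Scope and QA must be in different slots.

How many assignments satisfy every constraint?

9

Splitting on Scope: it can be 1 (3), 3 (3), 4 (3). Listing each branch's schedules as (Handover, Review, QA, Package):
Scope=1: (1,5,2,3) (1,5,2,4) (1,5,2,5) — 3.
Scope=3: (1,5,2,3) (1,5,2,4) (1,5,2,5) — 3.
Scope=4: (1,5,2,3) (1,5,2,4) (1,5,2,5) — 3.
Summing: 3 + 3 + 3 = 9.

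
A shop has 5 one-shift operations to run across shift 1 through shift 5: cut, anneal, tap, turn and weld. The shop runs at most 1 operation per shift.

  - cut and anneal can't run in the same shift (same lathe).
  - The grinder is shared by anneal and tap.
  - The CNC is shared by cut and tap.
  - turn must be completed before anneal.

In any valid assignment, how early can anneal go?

Precedence pushes anneal to at least shift 2.
anneal at shift 2 is achievable: turn in shift 1; tap in shift 4; weld in shift 5; anneal in shift 2; cut in shift 3.

shift 2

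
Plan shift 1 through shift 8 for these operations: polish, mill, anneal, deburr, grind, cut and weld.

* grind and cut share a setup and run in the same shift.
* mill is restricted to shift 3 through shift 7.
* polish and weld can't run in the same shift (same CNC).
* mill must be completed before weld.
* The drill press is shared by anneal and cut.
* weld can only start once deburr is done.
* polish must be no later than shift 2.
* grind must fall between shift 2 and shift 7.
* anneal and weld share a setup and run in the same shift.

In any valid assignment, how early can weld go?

shift 4

Precedence pushes weld to at least shift 4.
weld at shift 4 is achievable: anneal=shift 4; grind=shift 2; polish=shift 1; mill=shift 3; weld=shift 4; deburr=shift 1; cut=shift 2.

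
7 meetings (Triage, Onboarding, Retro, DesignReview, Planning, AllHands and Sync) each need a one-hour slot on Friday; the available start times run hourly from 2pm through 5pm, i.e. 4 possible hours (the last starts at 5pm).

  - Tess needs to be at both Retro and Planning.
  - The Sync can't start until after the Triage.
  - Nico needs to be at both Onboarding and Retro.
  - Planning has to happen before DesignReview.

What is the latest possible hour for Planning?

Downstream work caps Planning at 4pm.
Planning at 4pm is achievable: Sync in 3pm, Planning in 4pm, Onboarding in 2pm, AllHands in 2pm, Triage in 2pm, DesignReview in 5pm, Retro in 3pm.

4pm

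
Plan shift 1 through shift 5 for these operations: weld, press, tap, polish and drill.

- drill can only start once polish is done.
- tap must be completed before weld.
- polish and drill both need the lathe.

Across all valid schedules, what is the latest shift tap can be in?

shift 4

Downstream work caps tap at shift 4.
tap at shift 4 is achievable: drill -> shift 2, polish -> shift 1, press -> shift 1, tap -> shift 4, weld -> shift 5.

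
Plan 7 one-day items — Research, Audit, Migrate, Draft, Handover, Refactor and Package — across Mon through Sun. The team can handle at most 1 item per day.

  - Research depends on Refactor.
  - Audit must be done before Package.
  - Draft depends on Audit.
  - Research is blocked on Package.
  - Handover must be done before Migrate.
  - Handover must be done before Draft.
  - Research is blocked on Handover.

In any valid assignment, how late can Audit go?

Downstream work caps Audit at Fri.
Audit at Thu is achievable: Handover=Mon, Package=Fri, Research=Sat, Refactor=Wed, Migrate=Tue, Draft=Sun, Audit=Thu.
Nothing later works — the capacity limit rule out every day after Thu.

Thu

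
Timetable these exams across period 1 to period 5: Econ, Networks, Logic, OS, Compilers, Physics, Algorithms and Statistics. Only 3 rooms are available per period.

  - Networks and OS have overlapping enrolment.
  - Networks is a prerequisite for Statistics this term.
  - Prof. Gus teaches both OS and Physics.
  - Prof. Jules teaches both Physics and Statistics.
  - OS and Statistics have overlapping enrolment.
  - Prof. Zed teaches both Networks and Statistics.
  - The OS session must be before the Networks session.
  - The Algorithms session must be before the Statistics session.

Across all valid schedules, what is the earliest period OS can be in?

period 1

Downstream work caps OS at period 3.
OS at period 1 is achievable: Algorithms in period 1, Econ in period 1, Physics in period 4, Logic in period 2, OS in period 1, Compilers in period 2, Statistics in period 3, Networks in period 2.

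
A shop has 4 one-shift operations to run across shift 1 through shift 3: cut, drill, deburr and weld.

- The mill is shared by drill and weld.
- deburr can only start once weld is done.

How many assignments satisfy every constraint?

Splitting on cut: it can be shift 1 (6), shift 2 (6), shift 3 (6). Listing each branch's schedules as (drill, deburr, weld) by shift number:
cut=shift 1: (1,3,2) (2,2,1) (2,3,1) (3,2,1) (3,3,1) (3,3,2) — 6.
cut=shift 2: (1,3,2) (2,2,1) (2,3,1) (3,2,1) (3,3,1) (3,3,2) — 6.
cut=shift 3: (1,3,2) (2,2,1) (2,3,1) (3,2,1) (3,3,1) (3,3,2) — 6.
Summing: 6 + 6 + 6 = 18.

18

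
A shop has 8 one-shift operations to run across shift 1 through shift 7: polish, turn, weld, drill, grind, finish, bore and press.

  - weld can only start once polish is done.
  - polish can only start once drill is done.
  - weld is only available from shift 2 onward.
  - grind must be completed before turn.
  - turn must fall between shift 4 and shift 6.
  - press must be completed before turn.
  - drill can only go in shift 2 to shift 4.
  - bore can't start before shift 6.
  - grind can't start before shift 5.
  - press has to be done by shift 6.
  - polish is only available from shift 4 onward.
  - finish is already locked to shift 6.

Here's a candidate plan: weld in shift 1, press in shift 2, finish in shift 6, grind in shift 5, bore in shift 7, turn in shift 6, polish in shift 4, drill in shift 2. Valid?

No — it violates: weld is only available from shift 2 onward

weld can only start once polish is done — violated.
press must be completed before turn — holds.
bore can't start before shift 6 — holds.
weld is only available from shift 2 onward — violated.
drill can only go in shift 2 to shift 4 — holds.
turn must fall between shift 4 and shift 6 — holds.
polish is only available from shift 4 onward — holds.
grind can't start before shift 5 — holds.
press has to be done by shift 6 — holds.
grind must be completed before turn — holds.
polish can only start once drill is done — holds.
finish is already locked to shift 6 — holds.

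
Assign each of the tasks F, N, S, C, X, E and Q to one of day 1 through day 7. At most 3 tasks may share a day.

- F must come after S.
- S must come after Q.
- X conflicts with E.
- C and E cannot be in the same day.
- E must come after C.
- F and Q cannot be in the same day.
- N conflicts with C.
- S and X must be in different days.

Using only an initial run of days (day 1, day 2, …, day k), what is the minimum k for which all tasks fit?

The precedence chain requires at least 3 distinct days.
With at most 3 per day and 7 tasks, at least 3 days are needed.
3 works (last occupied day: day 3): for example C=day 1, X=day 1, F=day 3, Q=day 1, S=day 2, E=day 2, N=day 2.

3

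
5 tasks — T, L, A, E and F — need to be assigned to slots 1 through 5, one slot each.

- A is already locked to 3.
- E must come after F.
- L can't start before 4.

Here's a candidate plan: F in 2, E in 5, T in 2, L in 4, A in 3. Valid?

Yes, all constraints hold

A is already locked to 3 — holds.
E must come after F — holds.
L can't start before 4 — holds.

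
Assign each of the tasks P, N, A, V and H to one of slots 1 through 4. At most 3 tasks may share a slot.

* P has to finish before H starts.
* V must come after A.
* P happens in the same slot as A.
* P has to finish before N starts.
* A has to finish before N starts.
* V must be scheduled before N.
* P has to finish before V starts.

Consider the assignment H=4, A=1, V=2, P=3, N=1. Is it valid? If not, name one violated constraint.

V must be scheduled before N — violated.
P has to finish before H starts — holds.
V must come after A — holds.
A has to finish before N starts — violated.
P has to finish before N starts — violated.
At most 3 tasks may share a slot — holds.
P has to finish before V starts — violated.
P happens in the same slot as A — violated.

Invalid. P has to finish before N starts.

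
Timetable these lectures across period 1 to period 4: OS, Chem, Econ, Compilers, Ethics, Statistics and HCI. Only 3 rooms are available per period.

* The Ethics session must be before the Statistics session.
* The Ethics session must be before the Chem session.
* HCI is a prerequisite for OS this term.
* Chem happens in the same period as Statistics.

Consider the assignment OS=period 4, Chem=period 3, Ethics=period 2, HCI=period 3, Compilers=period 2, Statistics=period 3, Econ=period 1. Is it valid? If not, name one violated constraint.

Only 3 rooms are available per period — holds.
The Ethics session must be before the Chem session — holds.
HCI is a prerequisite for OS this term — holds.
Chem happens in the same period as Statistics — holds.
The Ethics session must be before the Statistics session — holds.

Valid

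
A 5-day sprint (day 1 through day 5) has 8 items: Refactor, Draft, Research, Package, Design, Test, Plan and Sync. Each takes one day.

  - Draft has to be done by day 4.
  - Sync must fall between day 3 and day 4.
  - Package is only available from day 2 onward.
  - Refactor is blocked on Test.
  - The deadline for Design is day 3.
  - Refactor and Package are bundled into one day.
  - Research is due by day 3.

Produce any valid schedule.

Test in day 1; Plan in day 1; Draft in day 1; Sync in day 3; Refactor in day 2; Design in day 1; Package in day 2; Research in day 1

Checking: Test(day 1) before Refactor(day 2); Refactor = Package = day 2; Research=day 1 in [day 1,day 3]; Package=day 2 in [day 2,day 5]; Sync=day 3 in [day 3,day 4]; Draft=day 1 in [day 1,day 4]; Design=day 1 in [day 1,day 3].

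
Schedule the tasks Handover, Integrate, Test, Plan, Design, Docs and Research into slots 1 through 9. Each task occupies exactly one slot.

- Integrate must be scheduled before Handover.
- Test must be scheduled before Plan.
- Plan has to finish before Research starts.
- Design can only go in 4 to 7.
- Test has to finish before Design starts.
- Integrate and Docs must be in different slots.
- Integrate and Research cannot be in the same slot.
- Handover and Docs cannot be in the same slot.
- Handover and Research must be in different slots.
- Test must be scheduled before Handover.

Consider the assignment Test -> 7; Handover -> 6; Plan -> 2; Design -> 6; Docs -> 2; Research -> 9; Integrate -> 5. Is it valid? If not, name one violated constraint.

Invalid. Test must be scheduled before Plan.

Test has to finish before Design starts — violated.
Integrate must be scheduled before Handover — holds.
Test must be scheduled before Handover — violated.
Handover and Research must be in different slots — holds.
Plan has to finish before Research starts — holds.
Integrate and Research cannot be in the same slot — holds.
Test must be scheduled before Plan — violated.
Handover and Docs cannot be in the same slot — holds.
Design can only go in 4 to 7 — holds.
Integrate and Docs must be in different slots — holds.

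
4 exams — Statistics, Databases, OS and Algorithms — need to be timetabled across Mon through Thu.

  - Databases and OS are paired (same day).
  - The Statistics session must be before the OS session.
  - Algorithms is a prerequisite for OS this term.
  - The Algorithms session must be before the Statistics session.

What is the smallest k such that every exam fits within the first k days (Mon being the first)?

The precedence chain requires at least 3 distinct days.
3 works (last occupied day: Wed): for example Algorithms -> Mon, Databases -> Wed, Statistics -> Tue, OS -> Wed.

3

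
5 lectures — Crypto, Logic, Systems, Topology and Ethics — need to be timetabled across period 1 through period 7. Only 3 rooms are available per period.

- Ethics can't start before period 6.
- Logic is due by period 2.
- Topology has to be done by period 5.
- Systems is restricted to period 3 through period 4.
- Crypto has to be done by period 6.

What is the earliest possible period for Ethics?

Ethics is available from period 6.
Ethics at period 6 is achievable: Ethics in period 6; Logic in period 1; Topology in period 1; Systems in period 3; Crypto in period 1.

period 6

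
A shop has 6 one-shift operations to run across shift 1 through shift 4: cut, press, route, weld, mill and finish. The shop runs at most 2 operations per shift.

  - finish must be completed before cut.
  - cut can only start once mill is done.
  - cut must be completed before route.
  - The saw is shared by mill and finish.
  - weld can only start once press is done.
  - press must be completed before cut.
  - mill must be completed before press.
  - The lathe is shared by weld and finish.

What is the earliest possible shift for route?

shift 4

Precedence pushes route to at least shift 4.
route at shift 4 is achievable: press -> shift 2, mill -> shift 1, weld -> shift 3, route -> shift 4, cut -> shift 3, finish -> shift 2.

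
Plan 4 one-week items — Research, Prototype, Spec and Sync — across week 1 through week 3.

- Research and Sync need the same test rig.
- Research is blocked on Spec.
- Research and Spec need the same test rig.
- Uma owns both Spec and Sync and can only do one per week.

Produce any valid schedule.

Spec=week 1, Research=week 2, Prototype=week 1, Sync=week 3

Checking: Spec(week 1) before Research(week 2); Research(week 2) != Sync(week 3); Spec(week 1) != Sync(week 3); Research(week 2) != Spec(week 1).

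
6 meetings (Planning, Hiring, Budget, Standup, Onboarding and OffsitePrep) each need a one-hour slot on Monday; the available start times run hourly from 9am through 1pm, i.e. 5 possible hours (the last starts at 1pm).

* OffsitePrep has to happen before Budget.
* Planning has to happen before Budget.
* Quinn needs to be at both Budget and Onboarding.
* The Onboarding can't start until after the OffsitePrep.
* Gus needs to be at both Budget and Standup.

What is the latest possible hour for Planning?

12pm

Downstream work caps Planning at 12pm.
Planning at 12pm is achievable: Budget=1pm; Onboarding=10am; OffsitePrep=9am; Hiring=9am; Standup=9am; Planning=12pm.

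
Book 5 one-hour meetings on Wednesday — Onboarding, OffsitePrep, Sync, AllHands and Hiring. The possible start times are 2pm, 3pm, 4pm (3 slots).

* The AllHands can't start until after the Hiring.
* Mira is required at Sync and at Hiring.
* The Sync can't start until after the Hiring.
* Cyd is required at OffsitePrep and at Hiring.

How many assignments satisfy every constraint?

30

Splitting on Onboarding: it can be 2pm (10), 3pm (10), 4pm (10). Listing each branch's schedules as (OffsitePrep, Sync, AllHands, Hiring):
Onboarding=2pm: (2pm,4pm,4pm,3pm) (3pm,3pm,3pm,2pm) (3pm,3pm,4pm,2pm) (3pm,4pm,3pm,2pm) (3pm,4pm,4pm,2pm) (4pm,3pm,3pm,2pm) (4pm,3pm,4pm,2pm) (4pm,4pm,3pm,2pm) (4pm,4pm,4pm,2pm) (4pm,4pm,4pm,3pm) — 10.
Onboarding=3pm: (2pm,4pm,4pm,3pm) (3pm,3pm,3pm,2pm) (3pm,3pm,4pm,2pm) (3pm,4pm,3pm,2pm) (3pm,4pm,4pm,2pm) (4pm,3pm,3pm,2pm) (4pm,3pm,4pm,2pm) (4pm,4pm,3pm,2pm) (4pm,4pm,4pm,2pm) (4pm,4pm,4pm,3pm) — 10.
Onboarding=4pm: (2pm,4pm,4pm,3pm) (3pm,3pm,3pm,2pm) (3pm,3pm,4pm,2pm) (3pm,4pm,3pm,2pm) (3pm,4pm,4pm,2pm) (4pm,3pm,3pm,2pm) (4pm,3pm,4pm,2pm) (4pm,4pm,3pm,2pm) (4pm,4pm,4pm,2pm) (4pm,4pm,4pm,3pm) — 10.
Summing: 10 + 10 + 10 = 30.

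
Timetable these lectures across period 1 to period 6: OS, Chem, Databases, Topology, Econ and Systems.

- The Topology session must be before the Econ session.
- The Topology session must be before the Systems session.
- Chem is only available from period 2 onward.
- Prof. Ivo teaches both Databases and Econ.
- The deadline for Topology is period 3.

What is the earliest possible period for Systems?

Precedence pushes Systems to at least period 2.
Systems at period 2 is achievable: Systems=period 2; Topology=period 1; Databases=period 1; OS=period 1; Chem=period 2; Econ=period 2.

period 2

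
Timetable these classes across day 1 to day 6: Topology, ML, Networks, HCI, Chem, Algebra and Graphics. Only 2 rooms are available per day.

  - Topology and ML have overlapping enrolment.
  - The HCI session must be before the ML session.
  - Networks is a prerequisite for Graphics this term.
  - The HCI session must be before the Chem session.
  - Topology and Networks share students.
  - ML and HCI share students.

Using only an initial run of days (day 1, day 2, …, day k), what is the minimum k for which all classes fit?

The precedence chain requires at least 2 distinct days.
With at most 2 per day and 7 classes, at least 4 days are needed.
4 works (last occupied day: day 4): for example ML=day 2; Algebra=day 4; Topology=day 3; Networks=day 1; HCI=day 1; Chem=day 2; Graphics=day 3.

4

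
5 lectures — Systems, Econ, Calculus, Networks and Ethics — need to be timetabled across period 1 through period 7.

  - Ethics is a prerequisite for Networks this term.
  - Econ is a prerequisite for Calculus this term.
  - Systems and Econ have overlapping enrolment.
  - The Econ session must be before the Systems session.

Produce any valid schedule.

Econ in period 1, Calculus in period 2, Systems in period 2, Ethics in period 1, Networks in period 2

Checking: Econ(period 1) before Calculus(period 2); Econ(period 1) before Systems(period 2); Ethics(period 1) before Networks(period 2); Systems(period 2) != Econ(period 1).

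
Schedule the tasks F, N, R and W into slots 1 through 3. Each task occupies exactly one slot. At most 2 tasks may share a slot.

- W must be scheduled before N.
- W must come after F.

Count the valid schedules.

3

Enumerating: N=3, F=1, R=1, W=2 | W=2, N=3, F=1, R=2 | F in 1; W in 2; N in 3; R in 3.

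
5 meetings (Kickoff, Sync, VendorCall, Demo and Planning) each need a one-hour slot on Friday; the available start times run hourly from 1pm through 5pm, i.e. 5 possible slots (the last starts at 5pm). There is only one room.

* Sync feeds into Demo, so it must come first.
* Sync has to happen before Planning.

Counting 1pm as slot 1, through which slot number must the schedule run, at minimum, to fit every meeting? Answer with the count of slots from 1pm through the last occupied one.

The precedence chain requires at least 2 distinct slots.
With at most 1 per slot and 5 meetings, at least 5 slots are needed.
5 works (last occupied slot: 5pm): for example Demo=2pm, Sync=1pm, Kickoff=4pm, Planning=3pm, VendorCall=5pm.

5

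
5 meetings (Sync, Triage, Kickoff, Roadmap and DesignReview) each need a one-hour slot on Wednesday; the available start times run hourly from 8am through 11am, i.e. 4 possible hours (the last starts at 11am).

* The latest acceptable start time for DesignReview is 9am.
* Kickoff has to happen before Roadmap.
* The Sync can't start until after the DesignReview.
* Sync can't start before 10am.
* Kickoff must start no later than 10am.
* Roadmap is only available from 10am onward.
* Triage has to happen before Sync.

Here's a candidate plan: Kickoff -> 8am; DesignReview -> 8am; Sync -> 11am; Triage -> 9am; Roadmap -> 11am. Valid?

Valid

The latest acceptable start time for DesignReview is 9am — holds.
Sync can't start before 10am — holds.
Kickoff has to happen before Roadmap — holds.
Triage has to happen before Sync — holds.
The Sync can't start until after the DesignReview — holds.
Roadmap is only available from 10am onward — holds.
Kickoff must start no later than 10am — holds.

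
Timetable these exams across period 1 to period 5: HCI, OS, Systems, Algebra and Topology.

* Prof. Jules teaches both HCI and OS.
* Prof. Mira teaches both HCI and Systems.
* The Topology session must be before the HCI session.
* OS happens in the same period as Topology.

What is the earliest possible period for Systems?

period 1

Systems at period 1 is achievable: Systems=period 1; OS=period 1; Algebra=period 1; HCI=period 2; Topology=period 1.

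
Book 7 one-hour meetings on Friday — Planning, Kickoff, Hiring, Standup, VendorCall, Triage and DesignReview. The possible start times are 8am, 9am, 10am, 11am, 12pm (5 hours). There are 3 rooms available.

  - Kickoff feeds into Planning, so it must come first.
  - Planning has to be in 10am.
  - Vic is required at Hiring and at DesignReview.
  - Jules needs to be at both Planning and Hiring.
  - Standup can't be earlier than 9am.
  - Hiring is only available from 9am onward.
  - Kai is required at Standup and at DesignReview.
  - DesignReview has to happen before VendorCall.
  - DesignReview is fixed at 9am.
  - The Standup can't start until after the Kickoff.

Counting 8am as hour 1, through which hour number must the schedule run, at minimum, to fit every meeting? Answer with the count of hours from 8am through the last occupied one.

4 hours

The precedence chain requires at least 2 distinct hours.
With at most 3 per hour and 7 meetings, at least 3 hours are needed.
Planning can't be placed before 10am — that is hour 3 counting from 8am — so the schedule must run through at least 3 hours.
Could 3 hours be enough, i.e. nothing placed later than 10am? No: Planning's window within 3 hours is {10am}; Hiring's window within 3 hours is {9am, 10am}; DesignReview's window within 3 hours is {9am}; Hiring can't share with DesignReview (9am) → {10am}; Hiring can't share with Planning (10am) → nothing is left.
So 3 hours is not enough.
4 works (last occupied hour: 11am): for example Triage -> 8am, VendorCall -> 10am, DesignReview -> 9am, Kickoff -> 8am, Hiring -> 11am, Planning -> 10am, Standup -> 10am.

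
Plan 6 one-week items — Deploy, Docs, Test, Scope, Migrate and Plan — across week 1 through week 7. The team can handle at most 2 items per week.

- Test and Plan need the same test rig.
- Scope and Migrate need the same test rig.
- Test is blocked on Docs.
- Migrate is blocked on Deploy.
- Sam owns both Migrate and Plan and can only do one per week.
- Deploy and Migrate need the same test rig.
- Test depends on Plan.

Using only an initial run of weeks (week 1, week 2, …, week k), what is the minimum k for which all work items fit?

3 weeks

The precedence chain requires at least 2 distinct weeks.
With at most 2 per week and 6 work items, at least 3 weeks are needed.
3 works (last occupied week: week 3): for example Docs in week 1; Scope in week 2; Test in week 3; Migrate in week 3; Plan in week 2; Deploy in week 1.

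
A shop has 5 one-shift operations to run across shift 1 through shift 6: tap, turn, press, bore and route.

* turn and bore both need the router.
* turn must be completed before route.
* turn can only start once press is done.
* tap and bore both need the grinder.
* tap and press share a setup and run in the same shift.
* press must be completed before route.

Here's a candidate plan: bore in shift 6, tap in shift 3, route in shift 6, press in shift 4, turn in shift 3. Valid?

turn must be completed before route — holds.
turn and bore both need the router — holds.
press must be completed before route — holds.
turn can only start once press is done — violated.
tap and bore both need the grinder — holds.
tap and press share a setup and run in the same shift — violated.

No. turn can only start once press is done is not satisfied.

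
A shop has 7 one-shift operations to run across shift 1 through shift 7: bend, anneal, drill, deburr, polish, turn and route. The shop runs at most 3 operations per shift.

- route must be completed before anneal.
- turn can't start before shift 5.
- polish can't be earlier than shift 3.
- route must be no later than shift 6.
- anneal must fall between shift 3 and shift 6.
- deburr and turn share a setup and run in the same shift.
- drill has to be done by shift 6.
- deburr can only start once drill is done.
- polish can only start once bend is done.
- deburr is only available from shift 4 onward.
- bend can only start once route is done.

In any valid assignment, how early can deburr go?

Deburr is available from shift 4; deburr must be in the same shift as turn, which can't be before shift 5, so deburr is at least shift 5.
deburr at shift 5 is achievable: deburr=shift 5; drill=shift 1; turn=shift 5; route=shift 1; anneal=shift 3; bend=shift 2; polish=shift 3.

shift 5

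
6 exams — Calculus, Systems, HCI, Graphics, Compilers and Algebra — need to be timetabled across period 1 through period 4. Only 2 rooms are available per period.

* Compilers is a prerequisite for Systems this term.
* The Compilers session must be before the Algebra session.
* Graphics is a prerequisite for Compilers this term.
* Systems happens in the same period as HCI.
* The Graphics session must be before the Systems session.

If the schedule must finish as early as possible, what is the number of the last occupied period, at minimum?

The precedence chain requires at least 3 distinct periods.
With at most 2 per period and 6 exams, at least 3 periods are needed.
Could 3 periods be enough, i.e. nothing placed later than period 3? No: Systems must come after Graphics (at period 1 or later) → {period 2, period 3}; Graphics must come before Systems (at period 3 or earlier) → {period 1, period 2}; Algebra must come after Compilers (at period 1 or later) → {period 2, period 3}; Compilers must come before Algebra (at period 3 or earlier) → {period 1, period 2}; Compilers must come after Graphics (at period 1 or later) → {period 2}; HCI must be in the same period as Systems (in {period 2, period 3}) → {period 2, period 3}; Algebra must come after Compilers (at period 2 or later) → {period 3}; Systems must come after Compilers (at period 2 or later) → {period 3}; HCI must be in the same period as Systems (in {period 3}) → {period 3}; that puts Systems, HCI and Algebra all in period 3 — more than 2 per period.
So 3 periods is not enough.
4 works (last occupied period: period 4): for example Graphics -> period 1, Compilers -> period 2, Algebra -> period 4, Calculus -> period 1, HCI -> period 3, Systems -> period 3.

4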